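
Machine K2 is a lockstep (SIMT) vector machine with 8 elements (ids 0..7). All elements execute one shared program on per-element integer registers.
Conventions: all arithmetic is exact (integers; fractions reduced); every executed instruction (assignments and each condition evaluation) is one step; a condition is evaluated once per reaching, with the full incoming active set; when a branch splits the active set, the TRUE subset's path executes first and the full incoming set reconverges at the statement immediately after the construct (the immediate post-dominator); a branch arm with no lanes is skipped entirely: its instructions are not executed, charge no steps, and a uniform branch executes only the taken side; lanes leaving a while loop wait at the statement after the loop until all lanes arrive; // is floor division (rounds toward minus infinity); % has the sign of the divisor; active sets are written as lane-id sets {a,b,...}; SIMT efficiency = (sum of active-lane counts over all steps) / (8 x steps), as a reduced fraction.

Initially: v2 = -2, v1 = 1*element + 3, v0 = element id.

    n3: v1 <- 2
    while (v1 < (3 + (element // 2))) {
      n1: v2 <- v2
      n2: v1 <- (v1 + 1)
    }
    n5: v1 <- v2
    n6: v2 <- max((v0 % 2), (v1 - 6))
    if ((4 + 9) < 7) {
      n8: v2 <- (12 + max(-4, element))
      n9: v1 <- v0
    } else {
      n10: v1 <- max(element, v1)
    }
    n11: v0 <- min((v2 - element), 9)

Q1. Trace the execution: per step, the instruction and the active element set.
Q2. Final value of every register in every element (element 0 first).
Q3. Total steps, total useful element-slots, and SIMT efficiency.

step 0: v1 <- 2                      {0,1,2,3,4,5,6,7}
step 1: eval (v1 < (3 + (element // 2))) {0,1,2,3,4,5,6,7}
step 2: v2 <- v2                     {0,1,2,3,4,5,6,7}
step 3: v1 <- (v1 + 1)               {0,1,2,3,4,5,6,7}
step 4: eval (v1 < (3 + (element // 2))) {0,1,2,3,4,5,6,7}
step 5: v2 <- v2                     {2,3,4,5,6,7}
step 6: v1 <- (v1 + 1)               {2,3,4,5,6,7}
step 7: eval (v1 < (3 + (element // 2))) {2,3,4,5,6,7}
step 8: v2 <- v2                     {4,5,6,7}
step 9: v1 <- (v1 + 1)               {4,5,6,7}
step 10: eval (v1 < (3 + (element // 2))) {4,5,6,7}
step 11: v2 <- v2                     {6,7}
step 12: v1 <- (v1 + 1)               {6,7}
step 13: eval (v1 < (3 + (element // 2))) {6,7}
step 14: v1 <- v2                     {0,1,2,3,4,5,6,7}
step 15: v2 <- max((v0 % 2), (v1 - 6)) {0,1,2,3,4,5,6,7}
step 16: eval ((4 + 9) < 7)           {0,1,2,3,4,5,6,7}
step 17: v1 <- max(element, v1)       {0,1,2,3,4,5,6,7}
step 18: v0 <- min((v2 - element), 9) {0,1,2,3,4,5,6,7}

Answer: 19 steps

v2: 0,1,0,1,0,1,0,1
v1: 0,1,2,3,4,5,6,7
v0: 0,0,-2,-2,-4,-4,-6,-6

steps = 19; useful = 116; efficiency = 116/152 = 29/38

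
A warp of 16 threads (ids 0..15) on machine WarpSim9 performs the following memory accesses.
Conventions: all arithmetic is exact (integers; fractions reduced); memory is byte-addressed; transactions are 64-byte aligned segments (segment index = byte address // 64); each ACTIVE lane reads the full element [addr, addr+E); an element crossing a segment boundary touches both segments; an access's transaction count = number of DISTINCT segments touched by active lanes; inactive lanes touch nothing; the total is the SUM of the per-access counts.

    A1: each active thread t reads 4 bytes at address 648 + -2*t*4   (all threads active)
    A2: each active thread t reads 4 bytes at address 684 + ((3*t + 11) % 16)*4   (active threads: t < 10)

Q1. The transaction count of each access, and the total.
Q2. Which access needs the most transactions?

A1: 3 transactions
A2: 2 transactions

Answer: 3,2; total 5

Answer: A1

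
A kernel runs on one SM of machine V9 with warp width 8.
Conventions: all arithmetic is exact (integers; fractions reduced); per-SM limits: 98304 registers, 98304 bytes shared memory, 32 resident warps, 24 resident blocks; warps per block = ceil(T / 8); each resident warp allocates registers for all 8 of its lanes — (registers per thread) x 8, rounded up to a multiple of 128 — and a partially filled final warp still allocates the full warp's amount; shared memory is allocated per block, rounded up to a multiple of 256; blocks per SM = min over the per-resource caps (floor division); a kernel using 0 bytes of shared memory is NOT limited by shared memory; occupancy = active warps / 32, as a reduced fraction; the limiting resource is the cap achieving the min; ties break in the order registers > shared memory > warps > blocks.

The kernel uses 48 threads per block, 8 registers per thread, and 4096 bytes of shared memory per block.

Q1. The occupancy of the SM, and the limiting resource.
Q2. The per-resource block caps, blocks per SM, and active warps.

Answer: occupancy 15/16, limited by warps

registers: 128 blocks
shared memory: 24 blocks
warps: 5 blocks
blocks: 24 blocks

Answer: 5 blocks, 30 active warps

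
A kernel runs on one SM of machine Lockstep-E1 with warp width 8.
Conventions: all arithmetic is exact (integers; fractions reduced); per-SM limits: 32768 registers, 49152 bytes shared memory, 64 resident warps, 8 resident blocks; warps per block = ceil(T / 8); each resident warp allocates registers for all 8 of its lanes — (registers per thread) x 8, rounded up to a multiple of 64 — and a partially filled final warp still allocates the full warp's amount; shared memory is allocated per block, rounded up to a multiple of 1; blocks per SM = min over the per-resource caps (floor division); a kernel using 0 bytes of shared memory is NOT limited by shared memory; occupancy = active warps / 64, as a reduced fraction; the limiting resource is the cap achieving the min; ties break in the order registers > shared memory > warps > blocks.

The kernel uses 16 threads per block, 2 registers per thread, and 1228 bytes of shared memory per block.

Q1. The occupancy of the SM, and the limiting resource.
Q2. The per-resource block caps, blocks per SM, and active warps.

Answer: occupancy 1/4, limited by blocks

registers: 256 blocks
shared memory: 40 blocks
warps: 32 blocks
blocks: 8 blocks

Answer: 8 blocks, 16 active warps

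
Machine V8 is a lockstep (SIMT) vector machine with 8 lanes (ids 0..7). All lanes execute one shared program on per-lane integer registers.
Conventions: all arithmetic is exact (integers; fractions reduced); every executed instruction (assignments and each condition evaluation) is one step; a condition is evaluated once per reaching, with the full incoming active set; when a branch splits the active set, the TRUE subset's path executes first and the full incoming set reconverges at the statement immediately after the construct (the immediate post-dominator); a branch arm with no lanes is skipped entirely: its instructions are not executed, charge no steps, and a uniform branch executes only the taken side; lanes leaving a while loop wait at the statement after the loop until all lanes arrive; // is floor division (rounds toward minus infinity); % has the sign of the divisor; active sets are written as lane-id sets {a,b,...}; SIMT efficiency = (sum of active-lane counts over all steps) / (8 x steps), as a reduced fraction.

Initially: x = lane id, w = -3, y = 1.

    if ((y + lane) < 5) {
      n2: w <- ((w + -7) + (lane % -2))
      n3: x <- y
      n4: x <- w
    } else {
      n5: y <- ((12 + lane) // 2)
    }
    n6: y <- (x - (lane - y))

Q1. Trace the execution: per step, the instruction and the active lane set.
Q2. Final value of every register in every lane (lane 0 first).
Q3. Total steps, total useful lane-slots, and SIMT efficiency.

step 0: eval ((y + lane) < 5)        {0,1,2,3,4,5,6,7}
step 1: w <- ((w + -7) + (lane % -2)) {0,1,2,3}
step 2: x <- y                       {0,1,2,3}
step 3: x <- w                       {0,1,2,3}
step 4: y <- ((12 + lane) // 2)      {4,5,6,7}
step 5: y <- (x - (lane - y))        {0,1,2,3,4,5,6,7}

Answer: 6 steps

x: -10,-11,-10,-11,4,5,6,7
w: -10,-11,-10,-11,-3,-3,-3,-3
y: -9,-11,-11,-13,8,8,9,9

steps = 6; useful = 32; efficiency = 32/48 = 2/3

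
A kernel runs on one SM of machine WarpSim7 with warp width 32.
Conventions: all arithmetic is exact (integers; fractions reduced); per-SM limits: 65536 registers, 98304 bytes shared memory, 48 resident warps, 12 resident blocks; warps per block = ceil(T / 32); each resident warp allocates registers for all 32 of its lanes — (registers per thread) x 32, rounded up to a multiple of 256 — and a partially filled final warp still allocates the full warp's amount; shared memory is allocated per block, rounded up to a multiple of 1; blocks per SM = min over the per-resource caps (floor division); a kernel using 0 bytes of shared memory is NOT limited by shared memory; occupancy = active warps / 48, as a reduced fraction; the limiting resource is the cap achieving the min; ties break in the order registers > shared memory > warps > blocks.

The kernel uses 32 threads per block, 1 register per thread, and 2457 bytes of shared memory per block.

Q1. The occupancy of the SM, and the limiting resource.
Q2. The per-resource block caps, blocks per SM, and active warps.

Answer: occupancy 1/4, limited by blocks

registers: 256 blocks
shared memory: 40 blocks
warps: 48 blocks
blocks: 12 blocks

Answer: 12 blocks, 12 active warps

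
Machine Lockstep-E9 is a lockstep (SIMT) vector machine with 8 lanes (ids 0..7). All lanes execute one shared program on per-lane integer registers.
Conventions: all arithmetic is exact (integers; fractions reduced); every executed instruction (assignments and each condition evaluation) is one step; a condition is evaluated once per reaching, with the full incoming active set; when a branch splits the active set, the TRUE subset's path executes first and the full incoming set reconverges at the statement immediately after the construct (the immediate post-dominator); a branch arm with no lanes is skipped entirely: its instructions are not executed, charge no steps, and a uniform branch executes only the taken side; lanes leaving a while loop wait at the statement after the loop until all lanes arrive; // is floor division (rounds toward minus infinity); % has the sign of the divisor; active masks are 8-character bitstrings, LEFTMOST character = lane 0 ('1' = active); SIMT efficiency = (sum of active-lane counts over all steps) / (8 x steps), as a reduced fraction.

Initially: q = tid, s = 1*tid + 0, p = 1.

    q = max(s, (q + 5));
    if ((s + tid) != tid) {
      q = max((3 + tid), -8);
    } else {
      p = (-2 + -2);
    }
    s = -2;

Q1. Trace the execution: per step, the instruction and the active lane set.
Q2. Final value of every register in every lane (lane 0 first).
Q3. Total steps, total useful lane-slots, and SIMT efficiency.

step 0: q <- max(s, (q + 5))         11111111
step 1: eval ((s + tid) != tid)      11111111
step 2: q <- max((3 + tid), -8)      01111111
step 3: p <- (-2 + -2)               10000000
step 4: s <- -2                      11111111

Answer: 5 steps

q: 5,4,5,6,7,8,9,10
s: -2,-2,-2,-2,-2,-2,-2,-2
p: -4,1,1,1,1,1,1,1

steps = 5; useful = 32; efficiency = 32/40 = 4/5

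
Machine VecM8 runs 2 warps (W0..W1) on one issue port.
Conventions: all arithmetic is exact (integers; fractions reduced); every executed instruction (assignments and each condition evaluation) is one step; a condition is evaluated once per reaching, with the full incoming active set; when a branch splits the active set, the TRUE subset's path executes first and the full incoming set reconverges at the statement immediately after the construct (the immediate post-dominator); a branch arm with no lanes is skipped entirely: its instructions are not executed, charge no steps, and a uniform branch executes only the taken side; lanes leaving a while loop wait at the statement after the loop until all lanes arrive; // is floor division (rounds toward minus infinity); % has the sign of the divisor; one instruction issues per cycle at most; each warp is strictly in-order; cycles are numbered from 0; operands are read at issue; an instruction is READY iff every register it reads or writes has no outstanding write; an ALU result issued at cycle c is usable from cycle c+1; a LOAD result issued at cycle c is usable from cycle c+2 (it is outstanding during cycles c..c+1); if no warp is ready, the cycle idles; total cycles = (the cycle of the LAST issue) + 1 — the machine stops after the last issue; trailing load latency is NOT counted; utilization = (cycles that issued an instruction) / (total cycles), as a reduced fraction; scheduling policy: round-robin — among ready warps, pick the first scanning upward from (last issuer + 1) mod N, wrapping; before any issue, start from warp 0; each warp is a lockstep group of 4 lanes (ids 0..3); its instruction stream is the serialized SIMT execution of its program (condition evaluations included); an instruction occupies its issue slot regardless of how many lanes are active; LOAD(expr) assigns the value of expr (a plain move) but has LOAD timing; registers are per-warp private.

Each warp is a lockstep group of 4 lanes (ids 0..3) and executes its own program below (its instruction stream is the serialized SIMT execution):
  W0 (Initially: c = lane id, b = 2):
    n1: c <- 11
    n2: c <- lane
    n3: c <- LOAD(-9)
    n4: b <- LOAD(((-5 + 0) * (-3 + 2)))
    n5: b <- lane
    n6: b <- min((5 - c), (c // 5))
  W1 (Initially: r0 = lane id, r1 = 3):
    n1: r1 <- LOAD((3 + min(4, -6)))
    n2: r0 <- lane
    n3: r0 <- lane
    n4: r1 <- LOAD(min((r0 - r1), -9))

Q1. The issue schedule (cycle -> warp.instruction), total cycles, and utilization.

cycle 0: W0.I0
cycle 1: W1.I0
cycle 2: W0.I1
cycle 3: W1.I1
cycle 4: W0.I2
cycle 5: W1.I2
cycle 6: W0.I3
cycle 7: W1.I3
cycle 8: W0.I4
cycle 9: W0.I5

Answer: 10 cycles, utilization 1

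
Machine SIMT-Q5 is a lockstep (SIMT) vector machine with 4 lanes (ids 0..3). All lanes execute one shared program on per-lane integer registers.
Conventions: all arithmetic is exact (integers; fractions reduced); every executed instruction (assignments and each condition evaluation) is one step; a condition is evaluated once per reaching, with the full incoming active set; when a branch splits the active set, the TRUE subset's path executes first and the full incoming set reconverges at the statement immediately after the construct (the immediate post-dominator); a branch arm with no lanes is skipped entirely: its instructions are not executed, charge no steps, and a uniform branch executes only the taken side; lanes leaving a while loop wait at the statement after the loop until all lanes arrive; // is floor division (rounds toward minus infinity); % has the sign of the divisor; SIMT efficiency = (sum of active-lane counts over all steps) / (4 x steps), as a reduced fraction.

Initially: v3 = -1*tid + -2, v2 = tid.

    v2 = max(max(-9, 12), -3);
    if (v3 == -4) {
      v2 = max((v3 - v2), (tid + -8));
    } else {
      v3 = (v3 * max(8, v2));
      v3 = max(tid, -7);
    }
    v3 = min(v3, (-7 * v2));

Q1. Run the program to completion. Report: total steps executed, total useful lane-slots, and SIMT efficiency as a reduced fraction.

Answer: 6 steps, 19 useful, 19/24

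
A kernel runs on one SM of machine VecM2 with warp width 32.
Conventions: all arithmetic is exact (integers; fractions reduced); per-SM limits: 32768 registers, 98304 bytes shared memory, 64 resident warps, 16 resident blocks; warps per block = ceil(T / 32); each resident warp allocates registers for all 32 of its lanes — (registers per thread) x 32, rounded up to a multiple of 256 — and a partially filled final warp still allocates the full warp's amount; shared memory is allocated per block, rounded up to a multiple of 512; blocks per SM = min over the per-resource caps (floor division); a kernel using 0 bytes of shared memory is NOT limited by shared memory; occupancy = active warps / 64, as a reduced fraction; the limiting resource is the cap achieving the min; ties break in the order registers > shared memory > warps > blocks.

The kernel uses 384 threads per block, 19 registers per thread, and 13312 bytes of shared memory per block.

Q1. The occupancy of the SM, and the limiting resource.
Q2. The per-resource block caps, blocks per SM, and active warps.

Answer: occupancy 9/16, limited by registers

registers: 3 blocks
shared memory: 7 blocks
warps: 5 blocks
blocks: 16 blocks

Answer: 3 blocks, 36 active warps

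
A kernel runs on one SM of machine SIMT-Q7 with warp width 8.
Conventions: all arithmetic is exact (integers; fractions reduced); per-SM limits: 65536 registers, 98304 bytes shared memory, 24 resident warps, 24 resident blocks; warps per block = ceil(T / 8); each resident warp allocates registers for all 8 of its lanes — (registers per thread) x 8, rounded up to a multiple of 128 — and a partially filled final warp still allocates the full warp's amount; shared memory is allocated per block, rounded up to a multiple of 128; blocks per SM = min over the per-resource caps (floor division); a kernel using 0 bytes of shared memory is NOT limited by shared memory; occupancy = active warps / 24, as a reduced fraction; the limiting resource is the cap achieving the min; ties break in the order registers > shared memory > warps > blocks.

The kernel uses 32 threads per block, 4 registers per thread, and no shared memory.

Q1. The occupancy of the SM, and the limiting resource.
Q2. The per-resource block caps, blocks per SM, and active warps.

Answer: occupancy 1, limited by warps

registers: 128 blocks
shared memory: no limit (kernel uses none)
warps: 6 blocks
blocks: 24 blocks

Answer: 6 blocks, 24 active warps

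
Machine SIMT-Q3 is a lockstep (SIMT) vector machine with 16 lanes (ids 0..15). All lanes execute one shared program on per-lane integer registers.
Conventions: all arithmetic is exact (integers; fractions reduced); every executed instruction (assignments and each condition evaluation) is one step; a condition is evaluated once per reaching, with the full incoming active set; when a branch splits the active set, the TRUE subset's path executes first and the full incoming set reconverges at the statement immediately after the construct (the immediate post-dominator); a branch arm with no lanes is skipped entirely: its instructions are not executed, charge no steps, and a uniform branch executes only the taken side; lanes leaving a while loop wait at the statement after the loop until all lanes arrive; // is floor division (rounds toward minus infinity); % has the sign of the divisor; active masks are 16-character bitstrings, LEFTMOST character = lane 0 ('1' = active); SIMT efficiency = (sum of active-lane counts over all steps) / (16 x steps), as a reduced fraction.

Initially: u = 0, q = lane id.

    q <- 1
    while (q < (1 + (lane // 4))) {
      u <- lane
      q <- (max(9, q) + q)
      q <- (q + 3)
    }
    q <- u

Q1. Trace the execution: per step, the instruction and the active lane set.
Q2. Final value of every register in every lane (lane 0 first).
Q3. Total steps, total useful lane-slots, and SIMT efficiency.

step 0: q <- 1                       1111111111111111
step 1: eval (q < (1 + (lane // 4))) 1111111111111111
step 2: u <- lane                    0000111111111111
step 3: q <- (max(9, q) + q)         0000111111111111
step 4: q <- (q + 3)                 0000111111111111
step 5: eval (q < (1 + (lane // 4))) 0000111111111111
step 6: q <- u                       1111111111111111

Answer: 7 steps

u: 0,0,0,0,4,5,6,7,8,9,10,11,12,13,14,15
q: 0,0,0,0,4,5,6,7,8,9,10,11,12,13,14,15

steps = 7; useful = 96; efficiency = 96/112 = 6/7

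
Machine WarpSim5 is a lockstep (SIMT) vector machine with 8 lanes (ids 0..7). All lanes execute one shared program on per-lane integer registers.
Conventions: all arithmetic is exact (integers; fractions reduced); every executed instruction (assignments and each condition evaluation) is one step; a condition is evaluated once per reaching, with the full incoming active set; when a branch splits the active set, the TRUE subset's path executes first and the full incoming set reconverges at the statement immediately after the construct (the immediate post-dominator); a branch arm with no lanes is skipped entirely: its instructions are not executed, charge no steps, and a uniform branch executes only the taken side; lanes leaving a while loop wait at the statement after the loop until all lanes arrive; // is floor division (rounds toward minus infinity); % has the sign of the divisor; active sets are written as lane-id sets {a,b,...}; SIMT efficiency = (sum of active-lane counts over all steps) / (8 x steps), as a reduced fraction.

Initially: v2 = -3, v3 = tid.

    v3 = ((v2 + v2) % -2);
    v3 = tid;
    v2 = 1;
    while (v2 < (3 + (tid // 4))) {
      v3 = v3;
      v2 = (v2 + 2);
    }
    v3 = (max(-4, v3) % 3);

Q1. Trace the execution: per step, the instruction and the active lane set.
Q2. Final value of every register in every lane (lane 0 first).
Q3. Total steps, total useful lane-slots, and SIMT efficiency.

step 0: v3 <- ((v2 + v2) % -2)       {0,1,2,3,4,5,6,7}
step 1: v3 <- tid                    {0,1,2,3,4,5,6,7}
step 2: v2 <- 1                      {0,1,2,3,4,5,6,7}
step 3: eval (v2 < (3 + (tid // 4))) {0,1,2,3,4,5,6,7}
step 4: v3 <- v3                     {0,1,2,3,4,5,6,7}
step 5: v2 <- (v2 + 2)               {0,1,2,3,4,5,6,7}
step 6: eval (v2 < (3 + (tid // 4))) {0,1,2,3,4,5,6,7}
step 7: v3 <- v3                     {4,5,6,7}
step 8: v2 <- (v2 + 2)               {4,5,6,7}
step 9: eval (v2 < (3 + (tid // 4))) {4,5,6,7}
step 10: v3 <- (max(-4, v3) % 3)      {0,1,2,3,4,5,6,7}

Answer: 11 steps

v2: 3,3,3,3,5,5,5,5
v3: 0,1,2,0,1,2,0,1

steps = 11; useful = 76; efficiency = 76/88 = 19/22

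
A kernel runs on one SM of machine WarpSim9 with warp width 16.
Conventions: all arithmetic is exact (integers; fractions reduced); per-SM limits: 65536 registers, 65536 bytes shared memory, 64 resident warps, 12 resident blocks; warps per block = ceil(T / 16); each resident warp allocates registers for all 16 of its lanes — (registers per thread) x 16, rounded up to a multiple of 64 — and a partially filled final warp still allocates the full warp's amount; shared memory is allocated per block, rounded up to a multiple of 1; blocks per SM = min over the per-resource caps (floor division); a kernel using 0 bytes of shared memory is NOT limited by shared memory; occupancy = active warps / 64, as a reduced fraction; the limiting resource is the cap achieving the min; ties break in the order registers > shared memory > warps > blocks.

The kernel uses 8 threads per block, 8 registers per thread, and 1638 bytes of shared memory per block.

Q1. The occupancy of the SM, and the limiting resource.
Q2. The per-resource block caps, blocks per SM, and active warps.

Answer: occupancy 3/16, limited by blocks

registers: 512 blocks
shared memory: 40 blocks
warps: 64 blocks
blocks: 12 blocks

Answer: 12 blocks, 12 active warps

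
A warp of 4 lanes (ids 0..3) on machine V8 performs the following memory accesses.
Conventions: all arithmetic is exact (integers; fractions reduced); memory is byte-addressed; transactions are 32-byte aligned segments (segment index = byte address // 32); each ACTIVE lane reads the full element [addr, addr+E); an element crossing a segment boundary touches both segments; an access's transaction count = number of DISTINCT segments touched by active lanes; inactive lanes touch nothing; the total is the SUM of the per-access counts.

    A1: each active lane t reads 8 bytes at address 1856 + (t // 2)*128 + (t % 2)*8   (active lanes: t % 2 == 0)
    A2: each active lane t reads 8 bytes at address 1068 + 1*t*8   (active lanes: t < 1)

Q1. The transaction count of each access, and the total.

A1: 2 transactions
A2: 1 transaction

Answer: 2,1; total 3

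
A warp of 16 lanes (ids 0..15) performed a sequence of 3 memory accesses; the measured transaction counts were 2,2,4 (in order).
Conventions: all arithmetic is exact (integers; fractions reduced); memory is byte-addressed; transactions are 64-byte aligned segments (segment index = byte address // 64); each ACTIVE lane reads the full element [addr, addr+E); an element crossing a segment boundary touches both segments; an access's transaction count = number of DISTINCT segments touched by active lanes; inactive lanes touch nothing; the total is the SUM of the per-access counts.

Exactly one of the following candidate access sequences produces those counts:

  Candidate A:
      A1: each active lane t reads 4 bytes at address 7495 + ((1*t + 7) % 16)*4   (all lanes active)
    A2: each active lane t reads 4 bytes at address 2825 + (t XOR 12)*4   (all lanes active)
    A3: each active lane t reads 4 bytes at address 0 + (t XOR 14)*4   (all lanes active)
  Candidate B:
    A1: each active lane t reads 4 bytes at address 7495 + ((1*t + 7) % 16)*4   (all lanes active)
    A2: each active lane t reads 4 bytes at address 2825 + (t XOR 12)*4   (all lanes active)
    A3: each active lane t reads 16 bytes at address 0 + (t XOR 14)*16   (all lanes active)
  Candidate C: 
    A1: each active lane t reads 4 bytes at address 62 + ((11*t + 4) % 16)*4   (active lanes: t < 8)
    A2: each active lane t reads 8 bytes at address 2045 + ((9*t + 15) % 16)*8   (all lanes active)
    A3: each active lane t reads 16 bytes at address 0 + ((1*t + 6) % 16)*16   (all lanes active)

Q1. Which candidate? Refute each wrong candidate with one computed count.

A: A3 gives 1 transaction, not 4
C: A2 gives 3 transactions, not 2
B: all counts match (2,2,4)

Answer: B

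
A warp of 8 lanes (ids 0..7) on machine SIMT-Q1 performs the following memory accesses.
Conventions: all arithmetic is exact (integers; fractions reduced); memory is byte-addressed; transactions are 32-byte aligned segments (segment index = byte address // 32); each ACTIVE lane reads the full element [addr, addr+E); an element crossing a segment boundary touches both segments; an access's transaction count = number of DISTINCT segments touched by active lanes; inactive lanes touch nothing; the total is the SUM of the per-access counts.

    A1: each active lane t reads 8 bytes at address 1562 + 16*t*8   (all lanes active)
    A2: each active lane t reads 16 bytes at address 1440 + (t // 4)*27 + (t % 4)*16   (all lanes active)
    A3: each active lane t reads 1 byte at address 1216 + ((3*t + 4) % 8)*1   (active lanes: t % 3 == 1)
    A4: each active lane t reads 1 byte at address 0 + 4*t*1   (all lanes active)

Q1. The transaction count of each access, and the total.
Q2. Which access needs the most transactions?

A1: 16 transactions
A2: 3 transactions
A3: 1 transaction
A4: 1 transaction

Answer: 16,3,1,1; total 21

Answer: A1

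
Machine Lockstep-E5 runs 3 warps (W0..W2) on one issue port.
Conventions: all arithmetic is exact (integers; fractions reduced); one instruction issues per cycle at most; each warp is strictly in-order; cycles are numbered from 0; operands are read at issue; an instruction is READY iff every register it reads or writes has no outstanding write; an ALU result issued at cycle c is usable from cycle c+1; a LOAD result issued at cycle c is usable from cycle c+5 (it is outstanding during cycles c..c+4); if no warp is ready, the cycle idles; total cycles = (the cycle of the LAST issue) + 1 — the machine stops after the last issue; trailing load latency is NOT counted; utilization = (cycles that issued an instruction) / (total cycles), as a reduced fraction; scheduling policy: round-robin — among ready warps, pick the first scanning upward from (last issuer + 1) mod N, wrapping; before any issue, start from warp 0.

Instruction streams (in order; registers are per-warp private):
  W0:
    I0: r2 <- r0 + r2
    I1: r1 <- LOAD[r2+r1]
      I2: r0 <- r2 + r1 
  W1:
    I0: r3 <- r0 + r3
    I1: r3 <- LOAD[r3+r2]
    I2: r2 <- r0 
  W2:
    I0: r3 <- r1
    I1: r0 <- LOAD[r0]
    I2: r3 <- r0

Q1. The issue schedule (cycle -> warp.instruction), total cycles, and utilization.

cycle 0: W0.I0
cycle 1: W1.I0
cycle 2: W2.I0
cycle 3: W0.I1
cycle 4: W1.I1
cycle 5: W2.I1
cycle 6: W1.I2
cycle 7: idle
cycle 8: W0.I2
cycle 9: idle
cycle 10: W2.I2

Answer: 11 cycles, utilization 9/11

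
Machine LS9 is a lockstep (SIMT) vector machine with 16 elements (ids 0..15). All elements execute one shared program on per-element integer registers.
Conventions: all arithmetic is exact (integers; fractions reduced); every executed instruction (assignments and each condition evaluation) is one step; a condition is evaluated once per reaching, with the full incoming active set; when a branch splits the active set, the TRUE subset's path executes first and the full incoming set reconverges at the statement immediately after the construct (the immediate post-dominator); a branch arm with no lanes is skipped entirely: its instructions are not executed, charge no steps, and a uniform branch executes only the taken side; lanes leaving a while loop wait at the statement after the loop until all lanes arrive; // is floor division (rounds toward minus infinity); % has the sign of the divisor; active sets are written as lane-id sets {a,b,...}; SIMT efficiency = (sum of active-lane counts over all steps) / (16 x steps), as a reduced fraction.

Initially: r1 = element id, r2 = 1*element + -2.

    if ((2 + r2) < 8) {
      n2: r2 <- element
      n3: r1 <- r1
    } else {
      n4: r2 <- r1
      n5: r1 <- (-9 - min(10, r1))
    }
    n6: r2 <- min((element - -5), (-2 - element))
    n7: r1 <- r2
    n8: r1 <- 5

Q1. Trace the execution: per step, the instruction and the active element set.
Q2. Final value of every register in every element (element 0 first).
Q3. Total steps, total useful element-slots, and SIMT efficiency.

step 0: eval ((2 + r2) < 8)          {0,1,2,3,4,5,6,7,8,9,10,11,12,13,14,15}
step 1: r2 <- element                {0,1,2,3,4,5,6,7}
step 2: r1 <- r1                     {0,1,2,3,4,5,6,7}
step 3: r2 <- r1                     {8,9,10,11,12,13,14,15}
step 4: r1 <- (-9 - min(10, r1))     {8,9,10,11,12,13,14,15}
step 5: r2 <- min((element - -5), (-2 - element)) {0,1,2,3,4,5,6,7,8,9,10,11,12,13,14,15}
step 6: r1 <- r2                     {0,1,2,3,4,5,6,7,8,9,10,11,12,13,14,15}
step 7: r1 <- 5                      {0,1,2,3,4,5,6,7,8,9,10,11,12,13,14,15}

Answer: 8 steps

r1: 5,5,5,5,5,5,5,5,5,5,5,5,5,5,5,5
r2: -2,-3,-4,-5,-6,-7,-8,-9,-10,-11,-12,-13,-14,-15,-16,-17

steps = 8; useful = 96; efficiency = 96/128 = 3/4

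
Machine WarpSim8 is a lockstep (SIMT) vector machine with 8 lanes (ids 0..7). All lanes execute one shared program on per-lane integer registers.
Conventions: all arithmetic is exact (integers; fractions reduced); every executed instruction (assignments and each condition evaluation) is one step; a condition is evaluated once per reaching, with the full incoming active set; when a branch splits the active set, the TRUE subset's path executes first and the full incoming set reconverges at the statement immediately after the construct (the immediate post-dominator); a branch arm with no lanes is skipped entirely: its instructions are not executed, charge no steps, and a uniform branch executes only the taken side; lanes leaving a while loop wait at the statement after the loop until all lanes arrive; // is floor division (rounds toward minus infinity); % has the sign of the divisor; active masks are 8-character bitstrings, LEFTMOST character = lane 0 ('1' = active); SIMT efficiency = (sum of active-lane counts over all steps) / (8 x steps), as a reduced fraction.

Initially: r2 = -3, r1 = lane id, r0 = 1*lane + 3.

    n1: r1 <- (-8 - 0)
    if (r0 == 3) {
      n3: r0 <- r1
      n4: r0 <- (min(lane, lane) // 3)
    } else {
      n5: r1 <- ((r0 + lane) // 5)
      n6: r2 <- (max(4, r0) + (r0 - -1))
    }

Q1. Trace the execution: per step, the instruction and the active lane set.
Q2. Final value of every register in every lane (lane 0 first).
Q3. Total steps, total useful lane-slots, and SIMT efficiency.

step 0: r1 <- (-8 - 0)               11111111
step 1: eval (r0 == 3)               11111111
step 2: r0 <- r1                     10000000
step 3: r0 <- (min(lane, lane) // 3) 10000000
step 4: r1 <- ((r0 + lane) // 5)     01111111
step 5: r2 <- (max(4, r0) + (r0 - -1)) 01111111

Answer: 6 steps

r2: -3,9,11,13,15,17,19,21
r1: -8,1,1,1,2,2,3,3
r0: 0,4,5,6,7,8,9,10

steps = 6; useful = 32; efficiency = 32/48 = 2/3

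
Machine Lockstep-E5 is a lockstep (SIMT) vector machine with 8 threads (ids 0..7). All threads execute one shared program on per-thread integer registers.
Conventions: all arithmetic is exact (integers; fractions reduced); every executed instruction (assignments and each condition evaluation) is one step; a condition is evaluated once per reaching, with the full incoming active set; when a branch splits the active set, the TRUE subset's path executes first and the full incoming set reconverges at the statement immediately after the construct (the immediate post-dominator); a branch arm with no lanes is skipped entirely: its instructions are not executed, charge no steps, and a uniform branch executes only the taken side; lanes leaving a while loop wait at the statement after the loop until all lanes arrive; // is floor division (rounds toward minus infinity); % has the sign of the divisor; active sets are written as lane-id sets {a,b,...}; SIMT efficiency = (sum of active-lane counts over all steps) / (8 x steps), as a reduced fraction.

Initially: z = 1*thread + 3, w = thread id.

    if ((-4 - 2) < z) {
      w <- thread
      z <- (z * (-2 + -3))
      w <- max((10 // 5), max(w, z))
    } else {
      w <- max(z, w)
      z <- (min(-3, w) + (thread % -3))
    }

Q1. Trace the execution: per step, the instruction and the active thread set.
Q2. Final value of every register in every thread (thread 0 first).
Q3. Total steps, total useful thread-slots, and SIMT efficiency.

step 0: eval ((-4 - 2) < z)          {0,1,2,3,4,5,6,7}
step 1: w <- thread                  {0,1,2,3,4,5,6,7}
step 2: z <- (z * (-2 + -3))         {0,1,2,3,4,5,6,7}
step 3: w <- max((10 // 5), max(w, z)) {0,1,2,3,4,5,6,7}

Answer: 4 steps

z: -15,-20,-25,-30,-35,-40,-45,-50
w: 2,2,2,3,4,5,6,7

steps = 4; useful = 32; efficiency = 32/32 = 1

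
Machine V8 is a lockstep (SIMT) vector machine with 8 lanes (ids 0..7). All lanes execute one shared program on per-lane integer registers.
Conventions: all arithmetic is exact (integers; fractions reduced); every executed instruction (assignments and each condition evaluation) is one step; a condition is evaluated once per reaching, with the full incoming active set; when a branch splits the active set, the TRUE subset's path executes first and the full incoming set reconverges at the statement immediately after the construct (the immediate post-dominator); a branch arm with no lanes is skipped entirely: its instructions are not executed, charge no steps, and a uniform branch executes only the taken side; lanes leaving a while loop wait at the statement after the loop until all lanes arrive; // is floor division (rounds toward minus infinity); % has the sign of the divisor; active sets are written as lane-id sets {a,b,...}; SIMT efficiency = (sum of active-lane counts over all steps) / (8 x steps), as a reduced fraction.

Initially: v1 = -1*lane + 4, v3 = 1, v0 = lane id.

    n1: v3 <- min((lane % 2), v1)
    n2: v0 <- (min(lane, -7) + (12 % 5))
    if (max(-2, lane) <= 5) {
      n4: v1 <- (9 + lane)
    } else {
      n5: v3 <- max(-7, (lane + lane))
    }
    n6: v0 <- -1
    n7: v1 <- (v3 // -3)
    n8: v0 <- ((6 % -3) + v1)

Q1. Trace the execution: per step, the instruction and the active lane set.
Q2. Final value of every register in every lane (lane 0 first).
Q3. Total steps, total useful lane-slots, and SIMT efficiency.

step 0: v3 <- min((lane % 2), v1)    {0,1,2,3,4,5,6,7}
step 1: v0 <- (min(lane, -7) + (12 % 5)) {0,1,2,3,4,5,6,7}
step 2: eval (max(-2, lane) <= 5)    {0,1,2,3,4,5,6,7}
step 3: v1 <- (9 + lane)             {0,1,2,3,4,5}
step 4: v3 <- max(-7, (lane + lane)) {6,7}
step 5: v0 <- -1                     {0,1,2,3,4,5,6,7}
step 6: v1 <- (v3 // -3)             {0,1,2,3,4,5,6,7}
step 7: v0 <- ((6 % -3) + v1)        {0,1,2,3,4,5,6,7}

Answer: 8 steps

v1: 0,-1,0,-1,0,0,-4,-5
v3: 0,1,0,1,0,-1,12,14
v0: 0,-1,0,-1,0,0,-4,-5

steps = 8; useful = 56; efficiency = 56/64 = 7/8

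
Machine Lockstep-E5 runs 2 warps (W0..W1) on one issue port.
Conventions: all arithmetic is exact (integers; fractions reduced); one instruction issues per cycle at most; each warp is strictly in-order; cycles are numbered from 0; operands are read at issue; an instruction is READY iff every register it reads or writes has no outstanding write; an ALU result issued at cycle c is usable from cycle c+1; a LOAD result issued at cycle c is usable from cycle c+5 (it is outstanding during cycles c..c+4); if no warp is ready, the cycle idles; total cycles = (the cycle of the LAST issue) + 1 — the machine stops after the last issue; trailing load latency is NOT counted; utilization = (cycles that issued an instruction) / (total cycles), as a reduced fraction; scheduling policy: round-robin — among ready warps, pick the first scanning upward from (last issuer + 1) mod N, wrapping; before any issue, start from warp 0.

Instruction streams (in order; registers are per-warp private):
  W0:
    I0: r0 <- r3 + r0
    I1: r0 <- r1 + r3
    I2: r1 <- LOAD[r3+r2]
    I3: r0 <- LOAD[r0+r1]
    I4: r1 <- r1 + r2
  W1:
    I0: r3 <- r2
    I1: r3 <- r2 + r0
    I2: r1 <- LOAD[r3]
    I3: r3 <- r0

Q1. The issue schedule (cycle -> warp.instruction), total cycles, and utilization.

cycle 0: W0.I0
cycle 1: W1.I0
cycle 2: W0.I1
cycle 3: W1.I1
cycle 4: W0.I2
cycle 5: W1.I2
cycle 6: W1.I3
cycle 7: idle
cycle 8: idle
cycle 9: W0.I3
cycle 10: W0.I4

Answer: 11 cycles, utilization 9/11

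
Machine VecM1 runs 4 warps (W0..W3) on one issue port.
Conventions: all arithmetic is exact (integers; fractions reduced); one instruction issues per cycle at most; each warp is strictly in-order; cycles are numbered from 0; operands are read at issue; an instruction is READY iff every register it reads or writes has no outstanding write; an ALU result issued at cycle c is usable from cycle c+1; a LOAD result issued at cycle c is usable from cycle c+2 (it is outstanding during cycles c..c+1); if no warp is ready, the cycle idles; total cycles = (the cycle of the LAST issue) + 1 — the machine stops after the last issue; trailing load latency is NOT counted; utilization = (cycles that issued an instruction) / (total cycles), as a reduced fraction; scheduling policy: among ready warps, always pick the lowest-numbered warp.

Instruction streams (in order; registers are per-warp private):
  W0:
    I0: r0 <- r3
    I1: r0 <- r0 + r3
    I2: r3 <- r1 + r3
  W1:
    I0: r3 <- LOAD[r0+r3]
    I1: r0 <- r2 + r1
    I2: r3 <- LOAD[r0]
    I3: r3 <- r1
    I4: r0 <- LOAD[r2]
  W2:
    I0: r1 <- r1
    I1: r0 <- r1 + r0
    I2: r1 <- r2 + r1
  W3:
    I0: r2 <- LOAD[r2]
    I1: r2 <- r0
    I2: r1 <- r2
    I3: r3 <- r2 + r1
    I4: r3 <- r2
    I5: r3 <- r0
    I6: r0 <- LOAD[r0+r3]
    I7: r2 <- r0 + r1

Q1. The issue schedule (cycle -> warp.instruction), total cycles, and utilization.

cycle 0: W0.I0
cycle 1: W0.I1
cycle 2: W0.I2
cycle 3: W1.I0
cycle 4: W1.I1
cycle 5: W1.I2
cycle 6: W2.I0
cycle 7: W1.I3
cycle 8: W1.I4
cycle 9: W2.I1
cycle 10: W2.I2
cycle 11: W3.I0
cycle 12: idle
cycle 13: W3.I1
cycle 14: W3.I2
cycle 15: W3.I3
cycle 16: W3.I4
cycle 17: W3.I5
cycle 18: W3.I6
cycle 19: idle
cycle 20: W3.I7

Answer: 21 cycles, utilization 19/21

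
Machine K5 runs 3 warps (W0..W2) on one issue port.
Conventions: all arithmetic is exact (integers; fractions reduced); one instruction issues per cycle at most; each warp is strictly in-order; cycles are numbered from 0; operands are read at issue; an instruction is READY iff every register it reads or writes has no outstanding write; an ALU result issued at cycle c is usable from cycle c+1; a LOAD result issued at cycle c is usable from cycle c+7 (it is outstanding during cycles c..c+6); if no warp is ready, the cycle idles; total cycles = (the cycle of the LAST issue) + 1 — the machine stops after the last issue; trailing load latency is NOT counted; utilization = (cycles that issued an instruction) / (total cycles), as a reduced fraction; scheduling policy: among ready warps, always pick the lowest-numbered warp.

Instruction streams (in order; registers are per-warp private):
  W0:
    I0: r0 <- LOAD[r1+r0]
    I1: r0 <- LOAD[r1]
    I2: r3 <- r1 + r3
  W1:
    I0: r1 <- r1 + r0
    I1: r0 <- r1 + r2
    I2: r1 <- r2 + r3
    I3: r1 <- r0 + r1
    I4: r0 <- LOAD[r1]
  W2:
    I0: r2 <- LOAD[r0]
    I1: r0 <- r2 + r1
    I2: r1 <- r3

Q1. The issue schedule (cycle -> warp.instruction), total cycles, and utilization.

cycle 0: W0.I0
cycle 1: W1.I0
cycle 2: W1.I1
cycle 3: W1.I2
cycle 4: W1.I3
cycle 5: W1.I4
cycle 6: W2.I0
cycle 7: W0.I1
cycle 8: W0.I2
cycle 9: idle
cycle 10: idle
cycle 11: idle
cycle 12: idle
cycle 13: W2.I1
cycle 14: W2.I2

Answer: 15 cycles, utilization 11/15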